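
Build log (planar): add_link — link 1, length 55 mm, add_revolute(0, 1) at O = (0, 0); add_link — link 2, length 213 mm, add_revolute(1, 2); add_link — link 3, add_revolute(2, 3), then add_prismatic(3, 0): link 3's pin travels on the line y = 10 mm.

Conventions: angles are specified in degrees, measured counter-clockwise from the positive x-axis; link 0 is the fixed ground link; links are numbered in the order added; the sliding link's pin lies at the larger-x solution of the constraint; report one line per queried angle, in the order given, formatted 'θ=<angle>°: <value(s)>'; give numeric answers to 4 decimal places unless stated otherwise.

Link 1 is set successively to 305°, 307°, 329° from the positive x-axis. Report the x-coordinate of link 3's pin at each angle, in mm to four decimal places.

geometry: r = 55 mm, L = 213 mm, e = 10 mm
θ=305°: crank pin P = (r cos θ, r sin θ) = (31.546704, -45.053362)
θ=305°: h = r sin θ − e = -45.053362 − 10 = -55.053362
θ=305°: x = r cos θ + √(L² − h²) = 31.546704 + 205.762308 = 237.309012
θ=307°: crank pin P = (r cos θ, r sin θ) = (33.099826, -43.924953)
θ=307°: h = r sin θ − e = -43.924953 − 10 = -53.924953
θ=307°: x = r cos θ + √(L² − h²) = 33.099826 + 206.060912 = 239.160738
θ=329°: crank pin P = (r cos θ, r sin θ) = (47.144202, -28.327094)
θ=329°: h = r sin θ − e = -28.327094 − 10 = -38.327094
θ=329°: x = r cos θ + √(L² − h²) = 47.144202 + 209.523349 = 256.667551

θ=305°: 237.3090
θ=307°: 239.1607
θ=329°: 256.6676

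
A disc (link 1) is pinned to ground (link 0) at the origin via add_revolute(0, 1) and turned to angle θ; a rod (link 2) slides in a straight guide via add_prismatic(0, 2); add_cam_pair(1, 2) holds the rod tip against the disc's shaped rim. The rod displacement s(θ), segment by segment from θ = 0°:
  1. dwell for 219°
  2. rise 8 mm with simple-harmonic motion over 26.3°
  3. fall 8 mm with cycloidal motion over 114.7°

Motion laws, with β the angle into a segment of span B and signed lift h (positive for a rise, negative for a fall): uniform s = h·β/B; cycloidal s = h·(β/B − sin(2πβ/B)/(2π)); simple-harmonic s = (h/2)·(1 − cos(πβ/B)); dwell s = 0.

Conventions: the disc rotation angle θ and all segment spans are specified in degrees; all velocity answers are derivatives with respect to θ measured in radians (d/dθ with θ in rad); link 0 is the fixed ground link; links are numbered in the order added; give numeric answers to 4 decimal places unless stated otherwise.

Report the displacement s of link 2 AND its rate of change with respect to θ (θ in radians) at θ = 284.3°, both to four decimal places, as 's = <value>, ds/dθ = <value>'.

segment 1 (0° to 219°, dwell): s unchanged at 0.0000
segment 2 (219° to 245.3°, simple-harmonic, h = 8) is passed completely: s = 0.0000 + (8) = 8.0000
θ = 284.3° falls in segment 3 (245.3° to 360°, cycloidal, h = -8): β = 284.3 − 245.3 = 39°, B = 114.7°; Δs = -8·(0.3400 − sin(2π·0.3400)/(2π)) = -1.6452; s = 8.0000 − 1.6452 = 6.3548
velocity in seg [245.3°–360°] (cycloidal), θ in radians: β = 39° = 0.6807 rad, B = 114.7° = 2.0019 rad; ds/dθ = (h/B)(1 − cos(2πβ/B)) = ((-8)/2.0019)(1 − cos(2π·0.3400)) = -6.137869 mm/rad

s = 6.3548, ds/dθ = -6.1379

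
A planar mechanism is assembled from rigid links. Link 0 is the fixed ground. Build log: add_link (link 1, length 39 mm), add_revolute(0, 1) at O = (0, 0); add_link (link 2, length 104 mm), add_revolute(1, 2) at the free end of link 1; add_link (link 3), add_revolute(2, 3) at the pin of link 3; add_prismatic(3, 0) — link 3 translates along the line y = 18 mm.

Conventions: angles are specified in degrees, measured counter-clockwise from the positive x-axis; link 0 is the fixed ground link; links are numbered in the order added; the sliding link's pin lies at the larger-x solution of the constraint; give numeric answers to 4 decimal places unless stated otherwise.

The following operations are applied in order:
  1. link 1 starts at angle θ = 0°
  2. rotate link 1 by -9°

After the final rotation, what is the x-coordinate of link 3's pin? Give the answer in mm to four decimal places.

geometry: r = 39 mm, L = 104 mm, e = 18 mm; θ starts at 0°
rotate link 1 by -9°: θ ← 0° -9° = -9°
crank pin P = (r cos θ, r sin θ) = (38.519845, -6.100944)
h = r sin θ − e = -6.100944 − 18 = -24.100944
x = r cos θ + √(L² − h²) = 38.519845 + 101.168891 = 139.688736

139.6887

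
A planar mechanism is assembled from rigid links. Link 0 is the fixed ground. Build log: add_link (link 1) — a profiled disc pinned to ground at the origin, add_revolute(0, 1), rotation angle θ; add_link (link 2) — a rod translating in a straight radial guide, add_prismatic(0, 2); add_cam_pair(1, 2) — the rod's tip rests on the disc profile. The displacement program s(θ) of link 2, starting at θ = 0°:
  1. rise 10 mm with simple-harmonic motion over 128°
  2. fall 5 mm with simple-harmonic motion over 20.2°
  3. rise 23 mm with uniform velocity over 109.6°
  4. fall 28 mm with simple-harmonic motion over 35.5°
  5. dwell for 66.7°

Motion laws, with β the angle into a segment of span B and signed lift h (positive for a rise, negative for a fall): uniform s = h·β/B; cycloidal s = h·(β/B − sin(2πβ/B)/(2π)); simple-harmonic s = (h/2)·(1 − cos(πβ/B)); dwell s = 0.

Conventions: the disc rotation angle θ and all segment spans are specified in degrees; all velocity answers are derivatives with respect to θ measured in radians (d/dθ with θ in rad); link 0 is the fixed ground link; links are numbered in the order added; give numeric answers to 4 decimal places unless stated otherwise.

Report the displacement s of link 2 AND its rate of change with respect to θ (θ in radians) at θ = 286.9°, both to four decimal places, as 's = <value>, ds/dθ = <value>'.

seg 1 [0°–128°] simple-harmonic, h=10: full span → s += 10 → s = 10.0000
seg 2 [128°–148.2°] simple-harmonic, h=-5: full span → s += -5 → s = 5.0000
seg 3 [148.2°–257.8°] uniform, h=23: full span → s += 23 → s = 28.0000
seg 4 [257.8°–293.3°] simple-harmonic, h=-28: θ=286.9° here. β=29.1, B=35.5. -28/2·(1 − cos(π·0.8197)) = -25.8139 → s = 2.1861
velocity in seg [257.8°–293.3°] (simple-harmonic), θ in radians: β = 29.1° = 0.5079 rad, B = 35.5° = 0.6196 rad; ds/dθ = (πh/(2B)) sin(πβ/B) = (π·(-28)/(2·0.6196)) sin(π·0.8197) = -38.089181 mm/rad

s = 2.1861, ds/dθ = -38.0892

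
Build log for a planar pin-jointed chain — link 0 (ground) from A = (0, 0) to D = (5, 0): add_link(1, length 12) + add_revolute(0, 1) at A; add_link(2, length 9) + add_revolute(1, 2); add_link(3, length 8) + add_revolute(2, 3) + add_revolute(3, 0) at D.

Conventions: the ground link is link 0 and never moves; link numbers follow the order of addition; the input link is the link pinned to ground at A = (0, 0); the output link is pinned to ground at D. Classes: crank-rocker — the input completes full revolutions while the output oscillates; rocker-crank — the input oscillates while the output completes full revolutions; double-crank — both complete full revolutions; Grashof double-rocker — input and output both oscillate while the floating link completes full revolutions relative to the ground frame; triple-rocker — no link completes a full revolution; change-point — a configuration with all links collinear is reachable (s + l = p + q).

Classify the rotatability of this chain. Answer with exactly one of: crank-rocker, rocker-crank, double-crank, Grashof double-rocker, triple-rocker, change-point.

lengths: ground=5, input=12, coupler=9, output=8
sorted: s=5 (shortest), l=12 (longest), p+q=17
s + l = 17 vs p + q = 17
s + l = p + q → change-point (collinear configuration reachable)

change-point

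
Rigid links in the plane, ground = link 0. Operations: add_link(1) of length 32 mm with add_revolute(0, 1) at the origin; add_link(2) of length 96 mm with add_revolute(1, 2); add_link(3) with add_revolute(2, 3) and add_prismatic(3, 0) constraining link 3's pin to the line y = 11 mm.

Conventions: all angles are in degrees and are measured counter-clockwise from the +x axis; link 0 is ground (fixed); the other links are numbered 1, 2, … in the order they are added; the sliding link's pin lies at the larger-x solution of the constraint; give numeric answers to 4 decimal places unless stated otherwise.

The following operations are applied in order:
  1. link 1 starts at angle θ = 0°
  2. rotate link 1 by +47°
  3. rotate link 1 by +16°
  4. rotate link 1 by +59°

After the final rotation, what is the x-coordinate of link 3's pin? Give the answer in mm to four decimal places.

geometry: r = 32 mm, L = 96 mm, e = 11 mm; θ starts at 0°
rotate link 1 by +47°: θ ← 0° +47° = 47°
rotate link 1 by +16°: θ ← 47° +16° = 63°
rotate link 1 by +59°: θ ← 63° +59° = 122°
crank pin P = (r cos θ, r sin θ) = (-16.957416, 27.137539)
h = r sin θ − e = 27.137539 − 11 = 16.137539
x = r cos θ + √(L² − h²) = -16.957416 + 94.633925 = 77.676509

77.6765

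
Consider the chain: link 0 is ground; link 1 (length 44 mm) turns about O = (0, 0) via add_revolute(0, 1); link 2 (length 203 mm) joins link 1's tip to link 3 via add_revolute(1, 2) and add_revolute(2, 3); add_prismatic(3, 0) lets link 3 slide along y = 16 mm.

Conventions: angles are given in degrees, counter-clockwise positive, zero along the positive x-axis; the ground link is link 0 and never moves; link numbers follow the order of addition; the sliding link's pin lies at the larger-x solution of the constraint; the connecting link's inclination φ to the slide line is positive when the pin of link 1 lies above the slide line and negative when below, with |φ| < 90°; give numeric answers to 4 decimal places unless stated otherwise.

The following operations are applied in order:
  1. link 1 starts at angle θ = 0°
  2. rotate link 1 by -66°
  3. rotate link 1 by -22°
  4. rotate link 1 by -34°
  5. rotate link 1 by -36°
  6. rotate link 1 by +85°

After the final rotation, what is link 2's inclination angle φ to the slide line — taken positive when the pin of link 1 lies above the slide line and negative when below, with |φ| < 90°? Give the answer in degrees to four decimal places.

geometry: r = 44 mm, L = 203 mm, e = 16 mm; θ starts at 0°
rotate link 1 by -66°: θ ← 0° -66° = -66°
rotate link 1 by -22°: θ ← -66° -22° = -88°
rotate link 1 by -34°: θ ← -88° -34° = -122°
rotate link 1 by -36°: θ ← -122° -36° = -158°
rotate link 1 by +85°: θ ← -158° +85° = -73°
h = r sin θ − e = -42.077409 − 16 = -58.077409
sin φ = h / L = -58.077409 / 203 = -0.28609561
φ = arcsin(-0.28609561) = -16.624350°

-16.6243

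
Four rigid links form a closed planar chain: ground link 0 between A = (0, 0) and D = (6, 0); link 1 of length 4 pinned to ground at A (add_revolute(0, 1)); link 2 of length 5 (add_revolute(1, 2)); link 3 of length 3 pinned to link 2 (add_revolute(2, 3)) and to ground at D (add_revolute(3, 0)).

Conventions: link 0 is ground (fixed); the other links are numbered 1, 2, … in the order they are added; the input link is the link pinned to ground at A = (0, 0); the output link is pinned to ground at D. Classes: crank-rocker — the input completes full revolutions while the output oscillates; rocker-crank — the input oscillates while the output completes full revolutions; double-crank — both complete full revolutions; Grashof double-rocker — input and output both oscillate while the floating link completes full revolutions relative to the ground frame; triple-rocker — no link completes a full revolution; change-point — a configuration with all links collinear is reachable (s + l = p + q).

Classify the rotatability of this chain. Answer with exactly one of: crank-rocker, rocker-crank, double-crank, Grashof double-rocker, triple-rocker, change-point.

lengths: ground=6, input=4, coupler=5, output=3
sorted: s=3 (shortest), l=6 (longest), p+q=9
s + l = 9 vs p + q = 9
s + l = p + q → change-point (collinear configuration reachable)

change-point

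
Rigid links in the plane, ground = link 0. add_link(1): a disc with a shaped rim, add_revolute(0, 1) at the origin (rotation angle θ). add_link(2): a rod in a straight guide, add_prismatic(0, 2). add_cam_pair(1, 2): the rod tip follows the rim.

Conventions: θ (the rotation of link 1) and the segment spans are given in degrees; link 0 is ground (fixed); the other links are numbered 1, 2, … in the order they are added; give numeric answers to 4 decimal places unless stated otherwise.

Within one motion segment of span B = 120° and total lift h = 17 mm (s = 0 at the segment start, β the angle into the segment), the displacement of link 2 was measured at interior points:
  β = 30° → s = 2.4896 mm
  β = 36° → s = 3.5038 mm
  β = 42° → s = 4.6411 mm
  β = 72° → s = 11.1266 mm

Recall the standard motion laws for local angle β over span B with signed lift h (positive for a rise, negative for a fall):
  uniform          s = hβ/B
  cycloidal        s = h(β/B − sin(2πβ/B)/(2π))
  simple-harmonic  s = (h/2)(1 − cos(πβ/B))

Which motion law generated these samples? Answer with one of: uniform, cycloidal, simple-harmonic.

candidates at β/B = r: uniform s = h·r (linear in β); cycloidal s = h·(r − sin(2πr)/(2π)); simple-harmonic s = (h/2)(1 − cos(πr))
β=30°: printed 2.4896 | uniform 4.2500, cycloidal 1.5444, simple-harmonic 2.4896
β=36°: printed 3.5038 | uniform 5.1000, cycloidal 2.5268, simple-harmonic 3.5038
β=42°: printed 4.6411 | uniform 5.9500, cycloidal 3.7611, simple-harmonic 4.6411
β=72°: printed 11.1266 | uniform 10.2000, cycloidal 11.7903, simple-harmonic 11.1266
only one law matches every sample → simple-harmonic

simple-harmonic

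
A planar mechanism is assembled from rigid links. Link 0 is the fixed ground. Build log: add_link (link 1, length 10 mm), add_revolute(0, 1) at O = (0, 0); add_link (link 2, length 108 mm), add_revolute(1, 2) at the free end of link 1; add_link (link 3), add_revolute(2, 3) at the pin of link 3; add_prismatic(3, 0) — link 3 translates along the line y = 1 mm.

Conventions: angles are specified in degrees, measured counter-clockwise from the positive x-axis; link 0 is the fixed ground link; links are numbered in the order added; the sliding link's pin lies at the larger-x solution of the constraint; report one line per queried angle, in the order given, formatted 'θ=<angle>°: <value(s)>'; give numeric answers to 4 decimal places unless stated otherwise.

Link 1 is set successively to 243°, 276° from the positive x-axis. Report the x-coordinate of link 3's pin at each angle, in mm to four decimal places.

geometry: r = 10 mm, L = 108 mm, e = 1 mm
θ=243°: crank pin P = (r cos θ, r sin θ) = (-4.539905, -8.910065)
θ=243°: h = r sin θ − e = -8.910065 − 1 = -9.910065
θ=243°: x = r cos θ + √(L² − h²) = -4.539905 + 107.544366 = 103.004461
θ=276°: crank pin P = (r cos θ, r sin θ) = (1.045285, -9.945219)
θ=276°: h = r sin θ − e = -9.945219 − 1 = -10.945219
θ=276°: x = r cos θ + √(L² − h²) = 1.045285 + 107.443949 = 108.489234

θ=243°: 103.0045
θ=276°: 108.4892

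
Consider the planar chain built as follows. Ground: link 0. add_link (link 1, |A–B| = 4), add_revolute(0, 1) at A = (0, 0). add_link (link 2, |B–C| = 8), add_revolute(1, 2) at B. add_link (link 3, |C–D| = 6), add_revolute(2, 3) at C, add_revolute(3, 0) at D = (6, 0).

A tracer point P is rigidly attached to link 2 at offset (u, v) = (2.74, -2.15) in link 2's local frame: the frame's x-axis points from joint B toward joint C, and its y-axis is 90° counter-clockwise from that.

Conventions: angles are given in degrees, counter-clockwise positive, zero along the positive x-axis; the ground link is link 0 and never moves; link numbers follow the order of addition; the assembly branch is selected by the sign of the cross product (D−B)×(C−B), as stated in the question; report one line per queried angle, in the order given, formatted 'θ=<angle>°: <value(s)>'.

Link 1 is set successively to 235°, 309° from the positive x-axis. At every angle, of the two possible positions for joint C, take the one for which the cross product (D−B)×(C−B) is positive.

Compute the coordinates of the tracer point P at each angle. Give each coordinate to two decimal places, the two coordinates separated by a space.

A=(0,0), D=(6.00,0)
θ=235°: B = A + 4.00·(cos235°, sin235°) = (-2.2943, -3.2766)
θ=235°: |BD| = 8.9181
θ=235°: circle(B,8.00) ∩ circle(D,6.00): a=6.0289, h=5.2586
θ=235°:   candidates: C₊=(1.3808,3.8293) cross=46.896; C₋=(5.2450,-5.9523) cross=-46.896
θ=235°:   branch + wants cross > 0 → take C=(1.3808,3.8293) (cross=46.896)
θ=235°: ex = (C−B)/|BC| = (0.4594,0.8882); ey = (-0.8882,0.4594)
θ=235°: P = B + 2.74·ex + -2.15·ey = (0.8741,-1.8305)
θ=309°: B = A + 4.00·(cos309°, sin309°) = (2.5173, -3.1086)
θ=309°: |BD| = 4.6683
θ=309°: circle(B,8.00) ∩ circle(D,6.00): a=5.3331, h=5.9631
θ=309°:   candidates: C₊=(2.5252,4.8914) cross=27.837; C₋=(10.4668,-4.0060) cross=-27.837
θ=309°:   branch + wants cross > 0 → take C=(2.5252,4.8914) (cross=27.837)
θ=309°: ex = (C−B)/|BC| = (0.0010,1.0000); ey = (-1.0000,0.0010)
θ=309°: P = B + 2.74·ex + -2.15·ey = (4.6700,-0.3707)

θ=235°: 0.87 -1.83
θ=309°: 4.67 -0.37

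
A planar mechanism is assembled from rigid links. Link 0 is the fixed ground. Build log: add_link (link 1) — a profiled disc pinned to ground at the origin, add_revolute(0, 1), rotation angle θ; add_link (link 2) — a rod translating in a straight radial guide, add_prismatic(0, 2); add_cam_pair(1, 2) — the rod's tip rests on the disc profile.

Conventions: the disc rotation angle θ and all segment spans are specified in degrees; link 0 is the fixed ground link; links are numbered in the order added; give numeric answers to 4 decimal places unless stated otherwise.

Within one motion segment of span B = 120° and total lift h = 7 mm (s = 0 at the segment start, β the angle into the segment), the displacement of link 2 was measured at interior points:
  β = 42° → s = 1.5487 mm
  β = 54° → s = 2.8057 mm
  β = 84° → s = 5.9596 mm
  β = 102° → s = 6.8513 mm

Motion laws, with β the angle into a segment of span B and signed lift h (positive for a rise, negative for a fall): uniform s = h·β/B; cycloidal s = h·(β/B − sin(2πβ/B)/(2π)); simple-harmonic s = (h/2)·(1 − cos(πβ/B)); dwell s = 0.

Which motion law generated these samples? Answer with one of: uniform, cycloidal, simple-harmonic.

candidates at β/B = r: uniform s = h·r (linear in β); cycloidal s = h·(r − sin(2πr)/(2π)); simple-harmonic s = (h/2)(1 − cos(πr))
β=42°: printed 1.5487 | uniform 2.4500, cycloidal 1.5487, simple-harmonic 1.9110
β=54°: printed 2.8057 | uniform 3.1500, cycloidal 2.8057, simple-harmonic 2.9525
β=84°: printed 5.9596 | uniform 4.9000, cycloidal 5.9596, simple-harmonic 5.5572
β=102°: printed 6.8513 | uniform 5.9500, cycloidal 6.8513, simple-harmonic 6.6185
only one law matches every sample → cycloidal

cycloidal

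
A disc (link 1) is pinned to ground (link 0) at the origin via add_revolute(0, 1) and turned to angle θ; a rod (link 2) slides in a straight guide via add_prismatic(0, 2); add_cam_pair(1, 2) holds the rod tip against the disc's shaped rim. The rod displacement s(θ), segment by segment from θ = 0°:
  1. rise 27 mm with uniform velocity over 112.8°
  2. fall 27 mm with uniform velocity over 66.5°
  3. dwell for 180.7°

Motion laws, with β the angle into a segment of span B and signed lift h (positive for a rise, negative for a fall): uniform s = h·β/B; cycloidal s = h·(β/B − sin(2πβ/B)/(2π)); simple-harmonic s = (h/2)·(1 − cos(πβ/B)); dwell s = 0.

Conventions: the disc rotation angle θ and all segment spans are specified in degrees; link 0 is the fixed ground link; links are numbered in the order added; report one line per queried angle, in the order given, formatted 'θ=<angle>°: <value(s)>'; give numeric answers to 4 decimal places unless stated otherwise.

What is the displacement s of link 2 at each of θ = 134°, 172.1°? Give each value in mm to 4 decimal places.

segment 1 (0° to 112.8°, uniform, h = 27) is passed completely: s = 0.0000 + (27) = 27.0000
θ = 134° falls in segment 2 (112.8° to 179.3°, uniform, h = -27): β = 134 − 112.8 = 21.2°, B = 66.5°; Δs = -27·21.2/66.5 = -8.6075; s = 27.0000 − 8.6075 = 18.3925
θ = 172.1° falls in segment 2 (112.8° to 179.3°, uniform, h = -27): β = 172.1 − 112.8 = 59.3°, B = 66.5°; Δs = -27·59.3/66.5 = -24.0767; s = 27.0000 − 24.0767 = 2.9233

θ=134°: 18.3925
θ=172.1°: 2.9233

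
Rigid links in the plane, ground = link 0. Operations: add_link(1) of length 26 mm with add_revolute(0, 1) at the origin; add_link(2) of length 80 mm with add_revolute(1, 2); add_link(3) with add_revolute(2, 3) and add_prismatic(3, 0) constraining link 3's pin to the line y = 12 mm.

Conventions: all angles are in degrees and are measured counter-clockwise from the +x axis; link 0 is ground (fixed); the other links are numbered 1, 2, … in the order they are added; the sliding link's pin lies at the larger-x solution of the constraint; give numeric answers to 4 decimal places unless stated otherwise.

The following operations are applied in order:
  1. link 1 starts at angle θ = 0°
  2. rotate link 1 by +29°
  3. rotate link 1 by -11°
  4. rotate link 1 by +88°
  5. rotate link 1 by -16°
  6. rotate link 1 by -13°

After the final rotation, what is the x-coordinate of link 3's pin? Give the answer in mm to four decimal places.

geometry: r = 26 mm, L = 80 mm, e = 12 mm; θ starts at 0°
rotate link 1 by +29°: θ ← 0° +29° = 29°
rotate link 1 by -11°: θ ← 29° -11° = 18°
rotate link 1 by +88°: θ ← 18° +88° = 106°
rotate link 1 by -16°: θ ← 106° -16° = 90°
rotate link 1 by -13°: θ ← 90° -13° = 77°
crank pin P = (r cos θ, r sin θ) = (5.848727, 25.333622)
h = r sin θ − e = 25.333622 − 12 = 13.333622
x = r cos θ + √(L² − h²) = 5.848727 + 78.881015 = 84.729742

84.7297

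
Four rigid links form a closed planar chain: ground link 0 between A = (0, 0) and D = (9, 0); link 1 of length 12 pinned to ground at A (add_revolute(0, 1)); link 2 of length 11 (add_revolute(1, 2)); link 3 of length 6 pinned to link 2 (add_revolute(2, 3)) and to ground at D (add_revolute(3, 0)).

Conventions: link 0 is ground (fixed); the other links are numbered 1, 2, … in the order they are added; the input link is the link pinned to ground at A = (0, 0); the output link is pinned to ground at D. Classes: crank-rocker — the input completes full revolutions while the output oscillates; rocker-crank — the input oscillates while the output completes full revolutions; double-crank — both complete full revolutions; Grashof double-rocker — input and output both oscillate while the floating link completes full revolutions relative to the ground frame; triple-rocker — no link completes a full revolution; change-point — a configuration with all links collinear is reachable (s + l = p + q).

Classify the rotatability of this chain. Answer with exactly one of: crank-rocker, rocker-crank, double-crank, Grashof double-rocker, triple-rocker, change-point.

lengths: ground=9, input=12, coupler=11, output=6
sorted: s=6 (shortest), l=12 (longest), p+q=20
s + l = 18 vs p + q = 20
s + l < p + q (Grashof) with shortest = output link → rocker-crank

rocker-crank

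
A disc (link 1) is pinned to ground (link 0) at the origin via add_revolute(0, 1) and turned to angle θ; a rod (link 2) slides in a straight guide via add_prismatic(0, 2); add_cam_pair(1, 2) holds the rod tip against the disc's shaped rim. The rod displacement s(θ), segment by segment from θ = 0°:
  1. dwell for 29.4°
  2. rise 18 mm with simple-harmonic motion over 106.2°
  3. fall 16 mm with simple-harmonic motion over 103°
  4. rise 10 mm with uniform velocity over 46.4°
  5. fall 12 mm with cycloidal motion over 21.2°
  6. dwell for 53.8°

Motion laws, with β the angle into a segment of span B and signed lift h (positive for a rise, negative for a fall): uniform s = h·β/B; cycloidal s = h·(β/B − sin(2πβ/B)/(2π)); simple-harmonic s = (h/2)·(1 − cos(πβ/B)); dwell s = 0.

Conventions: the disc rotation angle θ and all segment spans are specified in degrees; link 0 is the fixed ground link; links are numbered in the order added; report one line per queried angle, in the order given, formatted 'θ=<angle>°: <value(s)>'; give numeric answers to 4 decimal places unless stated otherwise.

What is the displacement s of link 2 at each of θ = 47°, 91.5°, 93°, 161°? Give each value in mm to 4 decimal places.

segment 1 (0° to 29.4°, dwell): s unchanged at 0.0000
θ = 47° falls in segment 2 (29.4° to 135.6°, simple-harmonic, h = 18): β = 47 − 29.4 = 17.6°, B = 106.2°; Δs = 18/2·(1 − cos(π·0.1657)) = 1.1925; s = 0.0000 + 1.1925 = 1.1925
θ = 91.5° falls in segment 2 (29.4° to 135.6°, simple-harmonic, h = 18): β = 91.5 − 29.4 = 62.1°, B = 106.2°; Δs = 18/2·(1 − cos(π·0.5847)) = 11.3679; s = 0.0000 + 11.3679 = 11.3679
θ = 93° falls in segment 2 (29.4° to 135.6°, simple-harmonic, h = 18): β = 93 − 29.4 = 63.6°, B = 106.2°; Δs = 18/2·(1 − cos(π·0.5989)) = 11.7508; s = 0.0000 + 11.7508 = 11.7508
segment 2 (29.4° to 135.6°, simple-harmonic, h = 18) is passed completely: s = 0.0000 + (18) = 18.0000
θ = 161° falls in segment 3 (135.6° to 238.6°, simple-harmonic, h = -16): β = 161 − 135.6 = 25.4°, B = 103°; Δs = -16/2·(1 − cos(π·0.2466)) = -2.2831; s = 18.0000 − 2.2831 = 15.7169

θ=47°: 1.1925
θ=91.5°: 11.3679
θ=93°: 11.7508
θ=161°: 15.7169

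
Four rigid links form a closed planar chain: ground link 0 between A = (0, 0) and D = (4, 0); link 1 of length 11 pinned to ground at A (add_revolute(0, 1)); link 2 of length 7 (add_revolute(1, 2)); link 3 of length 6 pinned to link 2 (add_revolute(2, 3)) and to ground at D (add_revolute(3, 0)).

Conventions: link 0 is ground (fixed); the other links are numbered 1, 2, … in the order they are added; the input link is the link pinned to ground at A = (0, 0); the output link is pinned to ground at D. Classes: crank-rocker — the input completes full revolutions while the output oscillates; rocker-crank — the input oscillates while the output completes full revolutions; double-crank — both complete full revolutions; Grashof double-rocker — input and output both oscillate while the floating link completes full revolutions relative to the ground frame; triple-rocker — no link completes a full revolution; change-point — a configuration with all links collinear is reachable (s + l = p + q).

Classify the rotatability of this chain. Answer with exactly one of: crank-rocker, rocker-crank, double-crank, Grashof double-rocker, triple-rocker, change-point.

lengths: ground=4, input=11, coupler=7, output=6
sorted: s=4 (shortest), l=11 (longest), p+q=13
s + l = 15 vs p + q = 13
s + l > p + q → non-Grashof → no link fully rotates → triple-rocker

triple-rocker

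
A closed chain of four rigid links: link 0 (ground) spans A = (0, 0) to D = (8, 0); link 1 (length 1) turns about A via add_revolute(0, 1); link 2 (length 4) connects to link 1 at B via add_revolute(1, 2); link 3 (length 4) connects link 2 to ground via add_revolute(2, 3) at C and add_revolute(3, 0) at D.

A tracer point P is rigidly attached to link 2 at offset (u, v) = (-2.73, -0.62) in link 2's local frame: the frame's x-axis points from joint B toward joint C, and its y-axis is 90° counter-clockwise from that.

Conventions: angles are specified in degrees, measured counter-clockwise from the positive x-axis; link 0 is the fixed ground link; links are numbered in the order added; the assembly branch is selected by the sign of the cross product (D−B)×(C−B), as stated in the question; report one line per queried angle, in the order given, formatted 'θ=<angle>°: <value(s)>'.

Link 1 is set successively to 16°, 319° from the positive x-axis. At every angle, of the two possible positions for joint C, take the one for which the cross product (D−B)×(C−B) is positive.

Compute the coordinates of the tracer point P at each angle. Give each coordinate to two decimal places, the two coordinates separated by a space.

A=(0,0), D=(8.00,0)
θ=16°: B = A + 1.00·(cos16°, sin16°) = (0.9613, 0.2756)
θ=16°: |BD| = 7.0441
θ=16°: circle(B,4.00) ∩ circle(D,4.00): a=3.5221, h=1.8961
θ=16°:   candidates: C₊=(4.5548,2.0324) cross=13.356; C₋=(4.4064,-1.7568) cross=-13.356
θ=16°:   branch + wants cross > 0 → take C=(4.5548,2.0324) (cross=13.356)
θ=16°: ex = (C−B)/|BC| = (0.8984,0.4392); ey = (-0.4392,0.8984)
θ=16°: P = B + -2.73·ex + -0.62·ey = (-1.2190,-1.4804)
θ=319°: B = A + 1.00·(cos319°, sin319°) = (0.7547, -0.6561)
θ=319°: |BD| = 7.2749
θ=319°: circle(B,4.00) ∩ circle(D,4.00): a=3.6375, h=1.6640
θ=319°:   candidates: C₊=(4.2273,1.3292) cross=12.105; C₋=(4.5274,-1.9852) cross=-12.105
θ=319°:   branch + wants cross > 0 → take C=(4.2273,1.3292) (cross=12.105)
θ=319°: ex = (C−B)/|BC| = (0.8681,0.4963); ey = (-0.4963,0.8681)
θ=319°: P = B + -2.73·ex + -0.62·ey = (-1.3076,-2.5492)

θ=16°: -1.22 -1.48
θ=319°: -1.31 -2.55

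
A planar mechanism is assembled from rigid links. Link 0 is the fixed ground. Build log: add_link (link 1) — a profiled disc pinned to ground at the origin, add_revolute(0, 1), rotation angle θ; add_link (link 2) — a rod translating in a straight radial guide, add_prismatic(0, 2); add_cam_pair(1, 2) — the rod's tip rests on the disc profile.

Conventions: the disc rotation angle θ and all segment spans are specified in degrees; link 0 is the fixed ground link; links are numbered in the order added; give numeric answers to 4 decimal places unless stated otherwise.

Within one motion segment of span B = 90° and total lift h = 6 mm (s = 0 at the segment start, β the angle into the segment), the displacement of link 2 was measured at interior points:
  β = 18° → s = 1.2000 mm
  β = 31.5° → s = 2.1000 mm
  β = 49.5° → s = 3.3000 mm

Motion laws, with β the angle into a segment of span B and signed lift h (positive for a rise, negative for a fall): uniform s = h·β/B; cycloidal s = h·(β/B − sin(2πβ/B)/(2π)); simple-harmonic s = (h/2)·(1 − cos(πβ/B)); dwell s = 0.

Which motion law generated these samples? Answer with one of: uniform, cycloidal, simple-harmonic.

candidates at β/B = r: uniform s = h·r (linear in β); cycloidal s = h·(r − sin(2πr)/(2π)); simple-harmonic s = (h/2)(1 − cos(πr))
β=18°: printed 1.2000 | uniform 1.2000, cycloidal 0.2918, simple-harmonic 0.5729
β=31.5°: printed 2.1000 | uniform 2.1000, cycloidal 1.3274, simple-harmonic 1.6380
β=49.5°: printed 3.3000 | uniform 3.3000, cycloidal 3.5951, simple-harmonic 3.4693
only one law matches every sample → uniform

uniform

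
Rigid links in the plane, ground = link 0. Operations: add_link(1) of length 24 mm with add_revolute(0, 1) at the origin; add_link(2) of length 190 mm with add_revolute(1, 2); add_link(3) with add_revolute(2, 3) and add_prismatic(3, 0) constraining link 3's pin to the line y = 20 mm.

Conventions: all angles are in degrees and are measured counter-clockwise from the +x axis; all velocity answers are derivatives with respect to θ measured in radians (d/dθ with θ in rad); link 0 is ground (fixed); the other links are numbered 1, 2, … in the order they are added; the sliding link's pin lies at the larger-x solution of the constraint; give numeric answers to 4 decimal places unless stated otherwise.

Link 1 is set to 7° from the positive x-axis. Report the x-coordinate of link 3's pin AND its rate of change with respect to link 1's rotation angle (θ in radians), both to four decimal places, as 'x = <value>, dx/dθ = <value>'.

geometry: r = 24 mm, L = 190 mm, e = 20 mm
crank pin P = (r cos θ, r sin θ) = (23.821108, 2.924864)
h = r sin θ − e = 2.924864 − 20 = -17.075136
x = r cos θ + √(L² − h²) = 23.821108 + 189.231181 = 213.052288
dx/dθ = −r sin θ − h·r cos θ/√(L² − h²) (θ in radians; h = -17.075136) = -0.775384

x = 213.0523, dx/dθ = -0.7754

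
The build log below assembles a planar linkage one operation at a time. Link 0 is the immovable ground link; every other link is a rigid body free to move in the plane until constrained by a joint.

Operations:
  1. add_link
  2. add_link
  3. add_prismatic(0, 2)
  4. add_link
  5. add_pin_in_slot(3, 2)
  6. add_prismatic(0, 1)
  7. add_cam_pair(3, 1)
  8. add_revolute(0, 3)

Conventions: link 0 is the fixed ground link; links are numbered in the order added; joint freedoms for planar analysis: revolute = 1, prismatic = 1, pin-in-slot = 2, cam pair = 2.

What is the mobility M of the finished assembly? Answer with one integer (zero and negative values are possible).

ground; <1,0,0>
#1 <2,0,0>
#2 <3,0,0>
P:0↔2 J1 <3,1,0>
#3 <4,1,0>
PS:3↔2 J2 <4,1,1>
P:0↔1 J1 <4,2,1>
C:3↔1 J2 <4,2,2>
R:0↔3 J1 <4,3,2>
3×3 − 2×3 − 1×2 = 1

M = 1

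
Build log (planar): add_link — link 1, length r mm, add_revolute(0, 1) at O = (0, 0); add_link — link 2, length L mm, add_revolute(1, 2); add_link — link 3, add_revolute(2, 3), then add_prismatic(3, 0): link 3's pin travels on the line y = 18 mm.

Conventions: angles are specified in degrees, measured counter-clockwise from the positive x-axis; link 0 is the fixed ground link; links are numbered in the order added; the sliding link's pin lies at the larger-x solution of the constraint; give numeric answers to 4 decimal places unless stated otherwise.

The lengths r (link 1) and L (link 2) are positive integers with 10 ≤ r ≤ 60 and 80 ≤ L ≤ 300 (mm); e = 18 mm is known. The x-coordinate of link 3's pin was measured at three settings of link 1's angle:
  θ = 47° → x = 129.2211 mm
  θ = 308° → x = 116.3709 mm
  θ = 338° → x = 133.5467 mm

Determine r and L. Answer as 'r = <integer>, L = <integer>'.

constraint per measurement: (x − r cos θ)² + (r sin θ − e)² = L²
subtracting the θ₁ and θ₂ equations cancels the r² and L² terms:
r = (x₁² − x₂²) / (2[(x₁cos θ₁ + e sin θ₁) − (x₂cos θ₂ + e sin θ₂)]) = 36.0000 → r = 36
L² = (x₁ − r cos θ₁)² + (r sin θ₁ − e)² = 11025.0007 → L = 105.0000 → L = 105
check at θ₃=338°: x = 133.5467 (printed 133.5467) ✓

r = 36, L = 105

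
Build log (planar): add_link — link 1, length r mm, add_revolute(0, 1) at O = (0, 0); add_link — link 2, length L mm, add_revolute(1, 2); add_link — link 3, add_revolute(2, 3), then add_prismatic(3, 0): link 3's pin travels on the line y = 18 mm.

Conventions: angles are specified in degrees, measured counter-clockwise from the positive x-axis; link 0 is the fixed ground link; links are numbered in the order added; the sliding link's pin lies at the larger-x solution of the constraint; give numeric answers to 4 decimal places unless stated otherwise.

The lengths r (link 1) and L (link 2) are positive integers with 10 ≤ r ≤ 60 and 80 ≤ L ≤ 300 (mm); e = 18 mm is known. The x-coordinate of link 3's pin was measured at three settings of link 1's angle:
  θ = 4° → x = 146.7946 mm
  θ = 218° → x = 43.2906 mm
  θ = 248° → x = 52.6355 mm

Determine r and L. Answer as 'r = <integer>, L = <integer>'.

constraint per measurement: (x − r cos θ)² + (r sin θ − e)² = L²
subtracting the θ₁ and θ₂ equations cancels the r² and L² terms:
r = (x₁² − x₂²) / (2[(x₁cos θ₁ + e sin θ₁) − (x₂cos θ₂ + e sin θ₂)]) = 51.0000 → r = 51
L² = (x₁ − r cos θ₁)² + (r sin θ₁ − e)² = 9409.0061 → L = 97.0000 → L = 97
check at θ₃=248°: x = 52.6355 (printed 52.6355) ✓

r = 51, L = 97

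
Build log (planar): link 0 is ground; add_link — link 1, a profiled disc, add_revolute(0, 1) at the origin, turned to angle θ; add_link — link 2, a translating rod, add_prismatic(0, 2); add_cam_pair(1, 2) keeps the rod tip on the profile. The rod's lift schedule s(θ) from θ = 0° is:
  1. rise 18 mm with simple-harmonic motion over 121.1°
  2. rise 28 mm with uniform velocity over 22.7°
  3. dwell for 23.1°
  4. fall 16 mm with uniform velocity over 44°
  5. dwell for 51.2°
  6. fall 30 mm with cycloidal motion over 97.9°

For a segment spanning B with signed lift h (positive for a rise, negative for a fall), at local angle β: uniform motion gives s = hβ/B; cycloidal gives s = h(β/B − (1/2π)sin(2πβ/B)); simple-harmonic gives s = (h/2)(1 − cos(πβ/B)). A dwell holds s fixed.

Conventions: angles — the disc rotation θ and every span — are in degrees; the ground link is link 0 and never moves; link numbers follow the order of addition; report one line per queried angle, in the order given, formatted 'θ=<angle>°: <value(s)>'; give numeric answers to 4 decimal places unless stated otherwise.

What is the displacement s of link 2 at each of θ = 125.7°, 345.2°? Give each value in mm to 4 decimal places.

seg 1 [0°–121.1°] simple-harmonic, h=18: full span → s += 18 → s = 18.0000
seg 2 [121.1°–143.8°] uniform, h=28: θ=125.7° here. β=4.6, B=22.7. 28·4.6/22.7 = 5.6740 → s = 23.6740
seg 2 [121.1°–143.8°] uniform, h=28: full span → s += 28 → s = 46.0000
seg 3 [143.8°–166.9°] dwell: s stays 46.0000
seg 4 [166.9°–210.9°] uniform, h=-16: full span → s += -16 → s = 30.0000
seg 5 [210.9°–262.1°] dwell: s stays 30.0000
seg 6 [262.1°–360°] cycloidal, h=-30: θ=345.2° here. β=83.1, B=97.9. -30·(0.8488 − sin(2π·0.8488)/(2π)) = -29.3481 → s = 0.6519

θ=125.7°: 23.6740
θ=345.2°: 0.6519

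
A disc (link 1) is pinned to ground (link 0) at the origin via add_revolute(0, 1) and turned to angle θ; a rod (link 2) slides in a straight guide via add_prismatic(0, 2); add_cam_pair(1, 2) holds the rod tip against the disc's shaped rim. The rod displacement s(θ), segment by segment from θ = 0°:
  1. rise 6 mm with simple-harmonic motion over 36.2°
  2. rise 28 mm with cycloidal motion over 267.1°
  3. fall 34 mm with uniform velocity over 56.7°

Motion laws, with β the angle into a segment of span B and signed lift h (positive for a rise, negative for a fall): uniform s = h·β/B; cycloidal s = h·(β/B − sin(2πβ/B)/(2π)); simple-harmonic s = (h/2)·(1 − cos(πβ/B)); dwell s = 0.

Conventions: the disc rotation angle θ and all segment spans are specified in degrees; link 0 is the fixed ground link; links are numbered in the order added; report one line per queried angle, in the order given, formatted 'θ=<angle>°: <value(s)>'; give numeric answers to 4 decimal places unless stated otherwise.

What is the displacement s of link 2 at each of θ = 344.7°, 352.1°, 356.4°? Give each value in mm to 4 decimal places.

segment 1 (0° to 36.2°, simple-harmonic, h = 6) is passed completely: s = 0.0000 + (6) = 6.0000
segment 2 (36.2° to 303.3°, cycloidal, h = 28) is passed completely: s = 6.0000 + (28) = 34.0000
θ = 344.7° falls in segment 3 (303.3° to 360°, uniform, h = -34): β = 344.7 − 303.3 = 41.4°, B = 56.7°; Δs = -34·41.4/56.7 = -24.8254; s = 34.0000 − 24.8254 = 9.1746
θ = 352.1° falls in segment 3 (303.3° to 360°, uniform, h = -34): β = 352.1 − 303.3 = 48.8°, B = 56.7°; Δs = -34·48.8/56.7 = -29.2628; s = 34.0000 − 29.2628 = 4.7372
θ = 356.4° falls in segment 3 (303.3° to 360°, uniform, h = -34): β = 356.4 − 303.3 = 53.1°, B = 56.7°; Δs = -34·53.1/56.7 = -31.8413; s = 34.0000 − 31.8413 = 2.1587

θ=344.7°: 9.1746
θ=352.1°: 4.7372
θ=356.4°: 2.1587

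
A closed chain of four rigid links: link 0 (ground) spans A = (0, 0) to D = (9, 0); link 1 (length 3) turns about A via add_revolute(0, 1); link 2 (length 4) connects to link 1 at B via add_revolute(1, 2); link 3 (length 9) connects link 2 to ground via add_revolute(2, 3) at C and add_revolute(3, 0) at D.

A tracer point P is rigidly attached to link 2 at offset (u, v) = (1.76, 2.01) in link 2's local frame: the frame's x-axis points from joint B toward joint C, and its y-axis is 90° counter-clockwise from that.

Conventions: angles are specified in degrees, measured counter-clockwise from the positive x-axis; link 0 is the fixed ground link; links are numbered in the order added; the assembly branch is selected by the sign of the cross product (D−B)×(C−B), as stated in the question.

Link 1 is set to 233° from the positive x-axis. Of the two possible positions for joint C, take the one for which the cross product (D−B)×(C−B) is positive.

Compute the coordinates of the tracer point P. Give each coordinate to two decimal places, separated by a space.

A=(0,0), D=(9.00,0)
B = A + 3.00·(cos233°, sin233°) = (-1.8054, -2.3959)
|BD| = 11.0679
circle(B,4.00) ∩ circle(D,9.00): a=2.5975, h=3.0419
  candidates: C₊=(0.0720,1.1361) cross=33.667; C₋=(1.3890,-4.8033) cross=-33.667
  branch + wants cross > 0 → take C=(0.0720,1.1361) (cross=33.667)
ex = (C−B)/|BC| = (0.4694,0.8830); ey = (-0.8830,0.4694)
P = B + 1.76·ex + 2.01·ey = (-2.7542,0.1016)

-2.75 0.10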